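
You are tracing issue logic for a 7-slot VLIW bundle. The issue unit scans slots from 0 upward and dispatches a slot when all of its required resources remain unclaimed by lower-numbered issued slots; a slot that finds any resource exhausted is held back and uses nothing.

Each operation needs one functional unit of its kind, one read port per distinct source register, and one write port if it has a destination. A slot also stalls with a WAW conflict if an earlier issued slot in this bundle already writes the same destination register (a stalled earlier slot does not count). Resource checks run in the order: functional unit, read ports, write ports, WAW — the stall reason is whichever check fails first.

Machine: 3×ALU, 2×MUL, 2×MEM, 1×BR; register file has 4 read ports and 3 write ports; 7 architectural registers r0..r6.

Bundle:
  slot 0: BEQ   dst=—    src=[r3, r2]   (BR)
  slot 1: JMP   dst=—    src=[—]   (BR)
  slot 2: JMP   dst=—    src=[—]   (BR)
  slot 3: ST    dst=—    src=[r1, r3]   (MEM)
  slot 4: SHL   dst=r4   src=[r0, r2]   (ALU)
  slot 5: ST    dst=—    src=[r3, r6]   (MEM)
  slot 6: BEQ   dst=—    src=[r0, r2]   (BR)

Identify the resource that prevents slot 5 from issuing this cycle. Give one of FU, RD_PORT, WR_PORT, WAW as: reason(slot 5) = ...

  0. BR ⇒ go  {3A/2Mu/2Ld/0B | 2r 3w}
  1. BR ⇒ no(FU)  {3A/2Mu/2Ld/0B | 2r 3w}
  2. BR ⇒ no(FU)  {3A/2Mu/2Ld/0B | 2r 3w}
  3. MEM ⇒ go  {3A/2Mu/1Ld/0B | 0r 3w}
  4. ALU→r4 ⇒ no(RD_PORT)  {3A/2Mu/1Ld/0B | 0r 3w}
  5. MEM ⇒ no(RD_PORT)  {3A/2Mu/1Ld/0B | 0r 3w}
  6. BR ⇒ no(FU)  {3A/2Mu/1Ld/0B | 0r 3w}

reason(slot 5) = RD_PORT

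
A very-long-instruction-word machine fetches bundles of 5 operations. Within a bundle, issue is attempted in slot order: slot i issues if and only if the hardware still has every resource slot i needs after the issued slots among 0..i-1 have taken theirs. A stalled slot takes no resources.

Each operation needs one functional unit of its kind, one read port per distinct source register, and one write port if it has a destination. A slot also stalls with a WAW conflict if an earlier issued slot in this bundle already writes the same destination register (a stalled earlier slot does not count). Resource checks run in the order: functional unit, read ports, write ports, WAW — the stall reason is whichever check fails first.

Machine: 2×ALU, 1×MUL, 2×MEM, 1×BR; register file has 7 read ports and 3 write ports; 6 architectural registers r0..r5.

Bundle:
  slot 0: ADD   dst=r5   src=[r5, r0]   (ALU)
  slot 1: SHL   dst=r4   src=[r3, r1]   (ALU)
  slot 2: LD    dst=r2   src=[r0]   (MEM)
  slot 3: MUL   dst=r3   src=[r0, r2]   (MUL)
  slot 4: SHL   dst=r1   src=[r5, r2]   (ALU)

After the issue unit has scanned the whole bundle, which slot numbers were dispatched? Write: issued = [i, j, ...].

[0] ALU needs rd=2 wr=1: ok; after: ALU=1 MUL=1 MEM=2 BR=1, R=5, W=2
[1] ALU needs rd=2 wr=1: ok; after: ALU=0 MUL=1 MEM=2 BR=1, R=3, W=1
[2] MEM needs rd=1 wr=1: ok; after: ALU=0 MUL=1 MEM=1 BR=1, R=2, W=0
[3] MUL needs rd=2 wr=1: WR_PORT; after: ALU=0 MUL=1 MEM=1 BR=1, R=2, W=0
[4] ALU needs rd=2 wr=1: FU; after: ALU=0 MUL=1 MEM=1 BR=1, R=2, W=0

issued = [0, 1, 2]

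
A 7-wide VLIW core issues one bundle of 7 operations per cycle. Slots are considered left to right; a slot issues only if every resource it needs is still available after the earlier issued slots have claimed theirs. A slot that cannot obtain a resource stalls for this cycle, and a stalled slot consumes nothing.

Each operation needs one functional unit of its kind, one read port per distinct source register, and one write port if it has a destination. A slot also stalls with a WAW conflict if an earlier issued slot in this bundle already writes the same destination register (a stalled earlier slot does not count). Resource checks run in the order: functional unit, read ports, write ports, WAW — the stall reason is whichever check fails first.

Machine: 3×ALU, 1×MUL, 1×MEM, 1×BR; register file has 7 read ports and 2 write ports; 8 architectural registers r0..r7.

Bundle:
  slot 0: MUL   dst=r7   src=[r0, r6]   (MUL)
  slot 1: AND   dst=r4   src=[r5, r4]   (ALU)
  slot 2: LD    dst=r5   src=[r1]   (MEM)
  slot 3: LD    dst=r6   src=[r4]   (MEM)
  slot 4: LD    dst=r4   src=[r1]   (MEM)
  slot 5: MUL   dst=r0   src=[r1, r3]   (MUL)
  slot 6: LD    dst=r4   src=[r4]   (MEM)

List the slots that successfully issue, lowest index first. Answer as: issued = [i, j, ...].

issued = [0, 1]

slot 0 (MUL): ISSUE — free A3,Mu0,Ld1,B1 rp5 wp1
slot 1 (ALU): ISSUE — free A2,Mu0,Ld1,B1 rp3 wp0
slot 2 (MEM): stall WR_PORT — free A2,Mu0,Ld1,B1 rp3 wp0
slot 3 (MEM): stall WR_PORT — free A2,Mu0,Ld1,B1 rp3 wp0
slot 4 (MEM): stall WR_PORT — free A2,Mu0,Ld1,B1 rp3 wp0
slot 5 (MUL): stall FU — free A2,Mu0,Ld1,B1 rp3 wp0
slot 6 (MEM): stall WR_PORT — free A2,Mu0,Ld1,B1 rp3 wp0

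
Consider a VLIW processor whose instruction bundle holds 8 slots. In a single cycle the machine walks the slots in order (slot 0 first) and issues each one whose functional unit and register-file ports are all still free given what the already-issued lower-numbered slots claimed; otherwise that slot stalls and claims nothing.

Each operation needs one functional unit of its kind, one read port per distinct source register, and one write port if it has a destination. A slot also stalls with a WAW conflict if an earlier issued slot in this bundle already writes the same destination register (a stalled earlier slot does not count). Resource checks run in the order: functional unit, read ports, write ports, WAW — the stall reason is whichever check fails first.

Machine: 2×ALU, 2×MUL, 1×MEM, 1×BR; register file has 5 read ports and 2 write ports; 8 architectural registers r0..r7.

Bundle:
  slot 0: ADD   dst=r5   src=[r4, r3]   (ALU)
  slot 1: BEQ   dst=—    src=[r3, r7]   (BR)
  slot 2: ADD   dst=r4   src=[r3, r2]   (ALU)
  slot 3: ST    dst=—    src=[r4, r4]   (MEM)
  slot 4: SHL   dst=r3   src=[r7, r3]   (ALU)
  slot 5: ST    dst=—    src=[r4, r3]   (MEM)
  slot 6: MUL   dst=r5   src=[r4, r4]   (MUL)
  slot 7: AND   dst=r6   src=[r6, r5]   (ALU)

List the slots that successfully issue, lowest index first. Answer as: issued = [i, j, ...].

slot 0 (ALU): ISSUE — free A1,Mu2,Ld1,B1 rp3 wp1
slot 1 (BR): ISSUE — free A1,Mu2,Ld1,B0 rp1 wp1
slot 2 (ALU): stall RD_PORT — free A1,Mu2,Ld1,B0 rp1 wp1
slot 3 (MEM): ISSUE — free A1,Mu2,Ld0,B0 rp0 wp1
slot 4 (ALU): stall RD_PORT — free A1,Mu2,Ld0,B0 rp0 wp1
slot 5 (MEM): stall FU — free A1,Mu2,Ld0,B0 rp0 wp1
slot 6 (MUL): stall RD_PORT — free A1,Mu2,Ld0,B0 rp0 wp1
slot 7 (ALU): stall RD_PORT — free A1,Mu2,Ld0,B0 rp0 wp1

issued = [0, 1, 3]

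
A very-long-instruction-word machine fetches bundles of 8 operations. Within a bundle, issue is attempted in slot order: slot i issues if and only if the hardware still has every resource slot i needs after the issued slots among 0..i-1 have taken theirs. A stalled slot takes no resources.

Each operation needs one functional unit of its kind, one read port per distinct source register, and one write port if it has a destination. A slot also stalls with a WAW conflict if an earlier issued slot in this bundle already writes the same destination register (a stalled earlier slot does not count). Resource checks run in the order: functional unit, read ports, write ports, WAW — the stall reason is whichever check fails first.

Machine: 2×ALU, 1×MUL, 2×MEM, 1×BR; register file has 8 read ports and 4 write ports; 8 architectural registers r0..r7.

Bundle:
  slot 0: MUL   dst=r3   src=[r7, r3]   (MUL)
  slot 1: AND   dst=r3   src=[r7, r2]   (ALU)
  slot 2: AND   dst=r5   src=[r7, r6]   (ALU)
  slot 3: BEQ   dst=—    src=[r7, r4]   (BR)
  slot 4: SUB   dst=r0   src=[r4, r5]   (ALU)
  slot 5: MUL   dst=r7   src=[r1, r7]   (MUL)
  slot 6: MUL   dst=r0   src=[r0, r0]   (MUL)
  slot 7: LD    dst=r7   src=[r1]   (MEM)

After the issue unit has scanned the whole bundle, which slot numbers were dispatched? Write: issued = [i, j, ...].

issued = [0, 2, 3, 4]

slot 0 (MUL): ISSUE — free A2,Mu0,Ld2,B1 rp6 wp3
slot 1 (ALU): stall WAW — free A2,Mu0,Ld2,B1 rp6 wp3
slot 2 (ALU): ISSUE — free A1,Mu0,Ld2,B1 rp4 wp2
slot 3 (BR): ISSUE — free A1,Mu0,Ld2,B0 rp2 wp2
slot 4 (ALU): ISSUE — free A0,Mu0,Ld2,B0 rp0 wp1
slot 5 (MUL): stall FU — free A0,Mu0,Ld2,B0 rp0 wp1
slot 6 (MUL): stall FU — free A0,Mu0,Ld2,B0 rp0 wp1
slot 7 (MEM): stall RD_PORT — free A0,Mu0,Ld2,B0 rp0 wp1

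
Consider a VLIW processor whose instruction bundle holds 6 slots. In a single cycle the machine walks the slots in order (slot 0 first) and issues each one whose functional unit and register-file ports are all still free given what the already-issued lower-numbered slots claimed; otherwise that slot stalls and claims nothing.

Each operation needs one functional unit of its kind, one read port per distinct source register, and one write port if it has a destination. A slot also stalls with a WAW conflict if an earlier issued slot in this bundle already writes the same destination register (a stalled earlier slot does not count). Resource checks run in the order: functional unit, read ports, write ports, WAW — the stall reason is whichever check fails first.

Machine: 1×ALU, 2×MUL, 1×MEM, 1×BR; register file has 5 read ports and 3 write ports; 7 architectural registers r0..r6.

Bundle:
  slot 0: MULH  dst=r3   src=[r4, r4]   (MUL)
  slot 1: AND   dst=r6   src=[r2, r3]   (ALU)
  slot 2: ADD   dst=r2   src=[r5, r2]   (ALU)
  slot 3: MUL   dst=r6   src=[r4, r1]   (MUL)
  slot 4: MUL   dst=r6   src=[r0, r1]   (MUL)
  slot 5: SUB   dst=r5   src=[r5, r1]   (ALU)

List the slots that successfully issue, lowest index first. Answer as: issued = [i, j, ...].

[0] MUL needs rd=1 wr=1: ok; after: ALU=1 MUL=1 MEM=1 BR=1, R=4, W=2
[1] ALU needs rd=2 wr=1: ok; after: ALU=0 MUL=1 MEM=1 BR=1, R=2, W=1
[2] ALU needs rd=2 wr=1: FU; after: ALU=0 MUL=1 MEM=1 BR=1, R=2, W=1
[3] MUL needs rd=2 wr=1: WAW; after: ALU=0 MUL=1 MEM=1 BR=1, R=2, W=1
[4] MUL needs rd=2 wr=1: WAW; after: ALU=0 MUL=1 MEM=1 BR=1, R=2, W=1
[5] ALU needs rd=2 wr=1: FU; after: ALU=0 MUL=1 MEM=1 BR=1, R=2, W=1

issued = [0, 1]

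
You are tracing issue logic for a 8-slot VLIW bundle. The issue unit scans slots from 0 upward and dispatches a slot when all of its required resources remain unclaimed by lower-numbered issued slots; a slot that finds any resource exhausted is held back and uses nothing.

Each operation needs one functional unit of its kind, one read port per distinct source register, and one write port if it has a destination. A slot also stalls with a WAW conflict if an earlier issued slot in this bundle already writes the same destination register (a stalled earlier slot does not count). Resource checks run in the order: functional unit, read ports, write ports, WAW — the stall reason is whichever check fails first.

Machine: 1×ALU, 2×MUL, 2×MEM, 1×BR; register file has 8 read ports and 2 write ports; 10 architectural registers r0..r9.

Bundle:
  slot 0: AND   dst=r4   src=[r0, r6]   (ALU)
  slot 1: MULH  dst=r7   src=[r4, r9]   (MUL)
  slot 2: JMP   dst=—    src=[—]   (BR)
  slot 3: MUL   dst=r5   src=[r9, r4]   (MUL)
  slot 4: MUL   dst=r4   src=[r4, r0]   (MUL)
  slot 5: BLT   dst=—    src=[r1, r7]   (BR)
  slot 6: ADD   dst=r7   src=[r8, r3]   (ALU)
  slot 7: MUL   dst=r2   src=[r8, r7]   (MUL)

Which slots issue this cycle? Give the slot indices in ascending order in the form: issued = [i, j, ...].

  0. ALU→r4 ⇒ go  {0A/2Mu/2Ld/1B | 6r 1w}
  1. MUL→r7 ⇒ go  {0A/1Mu/2Ld/1B | 4r 0w}
  2. BR ⇒ go  {0A/1Mu/2Ld/0B | 4r 0w}
  3. MUL→r5 ⇒ no(WR_PORT)  {0A/1Mu/2Ld/0B | 4r 0w}
  4. MUL→r4 ⇒ no(WR_PORT)  {0A/1Mu/2Ld/0B | 4r 0w}
  5. BR ⇒ no(FU)  {0A/1Mu/2Ld/0B | 4r 0w}
  6. ALU→r7 ⇒ no(FU)  {0A/1Mu/2Ld/0B | 4r 0w}
  7. MUL→r2 ⇒ no(WR_PORT)  {0A/1Mu/2Ld/0B | 4r 0w}

issued = [0, 1, 2]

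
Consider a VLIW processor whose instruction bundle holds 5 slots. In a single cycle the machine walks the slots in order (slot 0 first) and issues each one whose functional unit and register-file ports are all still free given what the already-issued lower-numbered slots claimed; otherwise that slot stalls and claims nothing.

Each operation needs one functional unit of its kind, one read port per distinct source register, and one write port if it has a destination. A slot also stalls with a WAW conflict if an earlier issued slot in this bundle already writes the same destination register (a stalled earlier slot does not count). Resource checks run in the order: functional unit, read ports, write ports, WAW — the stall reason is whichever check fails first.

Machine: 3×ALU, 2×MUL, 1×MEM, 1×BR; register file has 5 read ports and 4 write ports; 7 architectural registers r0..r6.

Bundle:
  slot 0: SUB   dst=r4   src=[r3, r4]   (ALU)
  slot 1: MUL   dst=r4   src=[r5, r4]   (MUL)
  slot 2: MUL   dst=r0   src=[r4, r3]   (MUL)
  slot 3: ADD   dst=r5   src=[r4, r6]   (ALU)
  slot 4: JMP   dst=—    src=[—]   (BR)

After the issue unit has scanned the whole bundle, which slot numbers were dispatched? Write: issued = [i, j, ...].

issued = [0, 2, 4]

[0] ALU needs rd=2 wr=1: ok; after: ALU=2 MUL=2 MEM=1 BR=1, R=3, W=3
[1] MUL needs rd=2 wr=1: WAW; after: ALU=2 MUL=2 MEM=1 BR=1, R=3, W=3
[2] MUL needs rd=2 wr=1: ok; after: ALU=2 MUL=1 MEM=1 BR=1, R=1, W=2
[3] ALU needs rd=2 wr=1: RD_PORT; after: ALU=2 MUL=1 MEM=1 BR=1, R=1, W=2
[4] BR needs rd=0 wr=0: ok; after: ALU=2 MUL=1 MEM=1 BR=0, R=1, W=2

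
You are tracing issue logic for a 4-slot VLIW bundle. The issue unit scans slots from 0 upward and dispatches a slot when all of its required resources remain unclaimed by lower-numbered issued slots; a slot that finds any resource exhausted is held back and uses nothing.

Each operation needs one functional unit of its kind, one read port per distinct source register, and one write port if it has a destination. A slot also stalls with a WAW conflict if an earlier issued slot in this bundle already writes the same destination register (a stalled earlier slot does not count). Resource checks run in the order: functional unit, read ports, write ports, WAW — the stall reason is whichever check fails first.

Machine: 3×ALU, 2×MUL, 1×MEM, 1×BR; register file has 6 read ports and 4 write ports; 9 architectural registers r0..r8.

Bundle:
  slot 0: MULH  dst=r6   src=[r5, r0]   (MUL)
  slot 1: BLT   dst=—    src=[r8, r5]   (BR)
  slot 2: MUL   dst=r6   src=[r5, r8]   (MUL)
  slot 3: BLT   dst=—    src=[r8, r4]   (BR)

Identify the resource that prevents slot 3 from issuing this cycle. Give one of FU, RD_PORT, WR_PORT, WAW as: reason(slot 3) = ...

reason(slot 3) = FU

#0 MUL src=r5,r0 dispatched  <A:3 Mu:1 Ld:1 B:1 rd:4 wr:3>
#1 BR src=r8,r5 dispatched  <A:3 Mu:1 Ld:1 B:0 rd:2 wr:3>
#2 MUL src=r5,r8 held:WAW  <A:3 Mu:1 Ld:1 B:0 rd:2 wr:3>
#3 BR src=r8,r4 held:FU  <A:3 Mu:1 Ld:1 B:0 rd:2 wr:3>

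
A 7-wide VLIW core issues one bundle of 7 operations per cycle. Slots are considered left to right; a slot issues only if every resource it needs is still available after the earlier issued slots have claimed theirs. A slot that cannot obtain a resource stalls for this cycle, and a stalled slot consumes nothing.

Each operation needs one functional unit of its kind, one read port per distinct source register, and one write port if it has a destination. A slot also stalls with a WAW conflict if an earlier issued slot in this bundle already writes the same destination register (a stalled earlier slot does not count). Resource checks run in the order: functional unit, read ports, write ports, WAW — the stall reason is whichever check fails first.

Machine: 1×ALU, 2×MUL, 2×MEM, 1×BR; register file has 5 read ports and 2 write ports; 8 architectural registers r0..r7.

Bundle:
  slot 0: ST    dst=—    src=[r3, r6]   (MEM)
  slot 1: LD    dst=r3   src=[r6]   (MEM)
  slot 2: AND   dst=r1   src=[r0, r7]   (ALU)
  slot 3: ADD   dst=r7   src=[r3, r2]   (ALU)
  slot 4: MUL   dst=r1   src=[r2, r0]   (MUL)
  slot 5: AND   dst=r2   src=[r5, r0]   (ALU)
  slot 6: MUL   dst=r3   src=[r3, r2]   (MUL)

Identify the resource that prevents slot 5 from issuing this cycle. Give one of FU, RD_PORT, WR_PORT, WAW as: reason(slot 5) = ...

#0 MEM src=r3,r6 dispatched  <A:1 Mu:2 Ld:1 B:1 rd:3 wr:2>
#1 MEM src=r6 dispatched  <A:1 Mu:2 Ld:0 B:1 rd:2 wr:1>
#2 ALU src=r0,r7 dispatched  <A:0 Mu:2 Ld:0 B:1 rd:0 wr:0>
#3 ALU src=r3,r2 held:FU  <A:0 Mu:2 Ld:0 B:1 rd:0 wr:0>
#4 MUL src=r2,r0 held:RD_PORT  <A:0 Mu:2 Ld:0 B:1 rd:0 wr:0>
#5 ALU src=r5,r0 held:FU  <A:0 Mu:2 Ld:0 B:1 rd:0 wr:0>
#6 MUL src=r3,r2 held:RD_PORT  <A:0 Mu:2 Ld:0 B:1 rd:0 wr:0>

reason(slot 5) = FU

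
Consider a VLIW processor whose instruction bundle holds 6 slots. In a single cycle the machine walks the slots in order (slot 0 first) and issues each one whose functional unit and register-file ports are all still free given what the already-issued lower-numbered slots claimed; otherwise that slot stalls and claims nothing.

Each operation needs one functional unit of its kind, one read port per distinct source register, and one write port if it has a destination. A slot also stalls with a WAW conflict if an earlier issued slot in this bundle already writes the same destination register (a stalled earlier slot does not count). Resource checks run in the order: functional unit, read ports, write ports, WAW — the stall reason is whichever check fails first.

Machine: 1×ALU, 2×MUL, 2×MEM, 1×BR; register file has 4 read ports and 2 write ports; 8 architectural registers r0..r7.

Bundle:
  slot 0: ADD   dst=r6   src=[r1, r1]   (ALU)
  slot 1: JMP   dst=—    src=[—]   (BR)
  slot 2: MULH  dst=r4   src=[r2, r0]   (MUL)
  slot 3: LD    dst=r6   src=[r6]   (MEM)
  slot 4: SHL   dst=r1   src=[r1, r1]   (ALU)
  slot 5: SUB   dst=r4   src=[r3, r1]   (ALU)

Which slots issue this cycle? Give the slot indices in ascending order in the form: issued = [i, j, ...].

[0] ALU needs rd=1 wr=1: ok; after: ALU=0 MUL=2 MEM=2 BR=1, R=3, W=1
[1] BR needs rd=0 wr=0: ok; after: ALU=0 MUL=2 MEM=2 BR=0, R=3, W=1
[2] MUL needs rd=2 wr=1: ok; after: ALU=0 MUL=1 MEM=2 BR=0, R=1, W=0
[3] MEM needs rd=1 wr=1: WR_PORT; after: ALU=0 MUL=1 MEM=2 BR=0, R=1, W=0
[4] ALU needs rd=1 wr=1: FU; after: ALU=0 MUL=1 MEM=2 BR=0, R=1, W=0
[5] ALU needs rd=2 wr=1: FU; after: ALU=0 MUL=1 MEM=2 BR=0, R=1, W=0

issued = [0, 1, 2]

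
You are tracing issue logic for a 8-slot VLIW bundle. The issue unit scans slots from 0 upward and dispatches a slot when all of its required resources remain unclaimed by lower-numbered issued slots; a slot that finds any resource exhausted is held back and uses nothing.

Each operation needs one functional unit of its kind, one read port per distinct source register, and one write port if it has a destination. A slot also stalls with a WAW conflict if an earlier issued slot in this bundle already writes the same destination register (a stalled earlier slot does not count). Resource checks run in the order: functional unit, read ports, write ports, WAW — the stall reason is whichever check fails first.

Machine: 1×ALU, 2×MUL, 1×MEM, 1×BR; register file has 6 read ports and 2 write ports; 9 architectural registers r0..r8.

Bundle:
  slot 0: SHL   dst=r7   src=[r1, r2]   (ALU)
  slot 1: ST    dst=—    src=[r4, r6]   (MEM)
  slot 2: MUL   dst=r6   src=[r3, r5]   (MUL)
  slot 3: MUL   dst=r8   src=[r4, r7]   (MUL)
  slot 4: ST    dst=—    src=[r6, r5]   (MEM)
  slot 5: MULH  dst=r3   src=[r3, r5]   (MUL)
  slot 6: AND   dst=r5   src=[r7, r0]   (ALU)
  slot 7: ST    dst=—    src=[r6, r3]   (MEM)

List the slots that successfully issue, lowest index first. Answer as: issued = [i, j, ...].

issued = [0, 1, 2]

(0) want 1×ALU +2rd +1wr — yes → AL0|MU2|ME1|BR1|rd4|wr1
(1) want 1×MEM +2rd +0wr — yes → AL0|MU2|ME0|BR1|rd2|wr1
(2) want 1×MUL +2rd +1wr — yes → AL0|MU1|ME0|BR1|rd0|wr0
(3) want 1×MUL +2rd +1wr — RD_PORT → AL0|MU1|ME0|BR1|rd0|wr0
(4) want 1×MEM +2rd +0wr — FU → AL0|MU1|ME0|BR1|rd0|wr0
(5) want 1×MUL +2rd +1wr — RD_PORT → AL0|MU1|ME0|BR1|rd0|wr0
(6) want 1×ALU +2rd +1wr — FU → AL0|MU1|ME0|BR1|rd0|wr0
(7) want 1×MEM +2rd +0wr — FU → AL0|MU1|ME0|BR1|rd0|wr0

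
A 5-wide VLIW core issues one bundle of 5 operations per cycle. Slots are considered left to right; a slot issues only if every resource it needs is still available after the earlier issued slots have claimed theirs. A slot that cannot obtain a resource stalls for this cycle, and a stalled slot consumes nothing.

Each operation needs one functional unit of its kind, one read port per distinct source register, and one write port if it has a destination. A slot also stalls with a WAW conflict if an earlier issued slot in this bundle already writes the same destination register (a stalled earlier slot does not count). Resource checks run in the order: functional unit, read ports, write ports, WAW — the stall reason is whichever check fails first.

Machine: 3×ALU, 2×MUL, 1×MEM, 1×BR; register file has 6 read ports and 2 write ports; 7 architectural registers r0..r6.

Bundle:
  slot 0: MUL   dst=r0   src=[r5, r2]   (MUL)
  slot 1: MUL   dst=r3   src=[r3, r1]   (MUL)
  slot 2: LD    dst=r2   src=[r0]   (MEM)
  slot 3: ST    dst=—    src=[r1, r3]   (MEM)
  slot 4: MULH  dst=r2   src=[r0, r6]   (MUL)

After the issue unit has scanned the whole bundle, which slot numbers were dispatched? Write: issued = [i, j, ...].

#0 MUL src=r5,r2 dispatched  <A:3 Mu:1 Ld:1 B:1 rd:4 wr:1>
#1 MUL src=r3,r1 dispatched  <A:3 Mu:0 Ld:1 B:1 rd:2 wr:0>
#2 MEM src=r0 held:WR_PORT  <A:3 Mu:0 Ld:1 B:1 rd:2 wr:0>
#3 MEM src=r1,r3 dispatched  <A:3 Mu:0 Ld:0 B:1 rd:0 wr:0>
#4 MUL src=r0,r6 held:FU  <A:3 Mu:0 Ld:0 B:1 rd:0 wr:0>

issued = [0, 1, 3]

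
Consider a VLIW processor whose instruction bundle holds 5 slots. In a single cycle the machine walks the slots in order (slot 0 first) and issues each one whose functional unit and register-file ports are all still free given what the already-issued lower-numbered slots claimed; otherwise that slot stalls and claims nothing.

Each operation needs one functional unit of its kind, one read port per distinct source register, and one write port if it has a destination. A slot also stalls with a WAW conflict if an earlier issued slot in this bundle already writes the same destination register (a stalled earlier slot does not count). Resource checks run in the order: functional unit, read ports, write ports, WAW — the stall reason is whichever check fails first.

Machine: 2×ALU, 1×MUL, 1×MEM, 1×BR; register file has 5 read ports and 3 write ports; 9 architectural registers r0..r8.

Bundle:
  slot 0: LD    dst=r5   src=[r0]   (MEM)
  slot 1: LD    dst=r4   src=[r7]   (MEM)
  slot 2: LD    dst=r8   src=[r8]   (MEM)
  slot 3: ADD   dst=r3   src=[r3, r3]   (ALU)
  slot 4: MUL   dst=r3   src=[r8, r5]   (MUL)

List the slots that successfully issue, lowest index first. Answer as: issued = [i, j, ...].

issued = [0, 3]

(0) want 1×MEM +1rd +1wr — yes → AL2|MU1|ME0|BR1|rd4|wr2
(1) want 1×MEM +1rd +1wr — FU → AL2|MU1|ME0|BR1|rd4|wr2
(2) want 1×MEM +1rd +1wr — FU → AL2|MU1|ME0|BR1|rd4|wr2
(3) want 1×ALU +1rd +1wr — yes → AL1|MU1|ME0|BR1|rd3|wr1
(4) want 1×MUL +2rd +1wr — WAW → AL1|MU1|ME0|BR1|rd3|wr1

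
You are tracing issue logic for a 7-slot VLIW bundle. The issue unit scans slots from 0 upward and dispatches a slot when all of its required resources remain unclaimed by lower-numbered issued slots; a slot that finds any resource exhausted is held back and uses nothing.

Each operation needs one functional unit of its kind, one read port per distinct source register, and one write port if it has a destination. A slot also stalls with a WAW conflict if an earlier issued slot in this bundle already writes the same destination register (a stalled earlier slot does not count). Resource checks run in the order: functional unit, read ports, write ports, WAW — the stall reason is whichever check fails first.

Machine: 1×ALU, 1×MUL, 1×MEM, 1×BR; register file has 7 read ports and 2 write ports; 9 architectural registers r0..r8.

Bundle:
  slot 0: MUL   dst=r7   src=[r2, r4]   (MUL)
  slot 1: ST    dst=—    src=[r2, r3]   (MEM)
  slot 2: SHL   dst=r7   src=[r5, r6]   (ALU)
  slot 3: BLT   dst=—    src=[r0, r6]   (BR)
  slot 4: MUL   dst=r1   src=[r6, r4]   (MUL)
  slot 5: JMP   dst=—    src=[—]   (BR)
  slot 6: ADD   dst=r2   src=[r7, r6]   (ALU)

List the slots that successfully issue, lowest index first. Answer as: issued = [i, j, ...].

issued = [0, 1, 3]

#0 MUL src=r2,r4 dispatched  <A:1 Mu:0 Ld:1 B:1 rd:5 wr:1>
#1 MEM src=r2,r3 dispatched  <A:1 Mu:0 Ld:0 B:1 rd:3 wr:1>
#2 ALU src=r5,r6 held:WAW  <A:1 Mu:0 Ld:0 B:1 rd:3 wr:1>
#3 BR src=r0,r6 dispatched  <A:1 Mu:0 Ld:0 B:0 rd:1 wr:1>
#4 MUL src=r6,r4 held:FU  <A:1 Mu:0 Ld:0 B:0 rd:1 wr:1>
#5 BR src=- held:FU  <A:1 Mu:0 Ld:0 B:0 rd:1 wr:1>
#6 ALU src=r7,r6 held:RD_PORT  <A:1 Mu:0 Ld:0 B:0 rd:1 wr:1>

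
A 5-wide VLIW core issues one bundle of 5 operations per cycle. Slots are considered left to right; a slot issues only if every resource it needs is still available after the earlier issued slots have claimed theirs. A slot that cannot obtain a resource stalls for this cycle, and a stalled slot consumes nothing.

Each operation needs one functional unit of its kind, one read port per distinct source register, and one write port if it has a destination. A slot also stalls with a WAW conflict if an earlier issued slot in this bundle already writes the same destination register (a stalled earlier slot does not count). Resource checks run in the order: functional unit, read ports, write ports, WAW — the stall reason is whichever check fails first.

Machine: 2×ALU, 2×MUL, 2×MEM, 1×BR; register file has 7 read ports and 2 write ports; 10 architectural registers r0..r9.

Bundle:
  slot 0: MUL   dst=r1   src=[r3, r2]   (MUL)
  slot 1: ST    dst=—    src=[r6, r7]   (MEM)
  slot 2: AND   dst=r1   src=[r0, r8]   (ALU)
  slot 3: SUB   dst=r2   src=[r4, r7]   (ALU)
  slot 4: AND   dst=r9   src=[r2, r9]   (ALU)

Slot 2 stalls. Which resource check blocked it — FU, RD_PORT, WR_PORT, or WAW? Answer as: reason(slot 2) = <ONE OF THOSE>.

reason(slot 2) = WAW

(0) want 1×MUL +2rd +1wr — yes → AL2|MU1|ME2|BR1|rd5|wr1
(1) want 1×MEM +2rd +0wr — yes → AL2|MU1|ME1|BR1|rd3|wr1
(2) want 1×ALU +2rd +1wr — WAW → AL2|MU1|ME1|BR1|rd3|wr1
(3) want 1×ALU +2rd +1wr — yes → AL1|MU1|ME1|BR1|rd1|wr0
(4) want 1×ALU +2rd +1wr — RD_PORT → AL1|MU1|ME1|BR1|rd1|wr0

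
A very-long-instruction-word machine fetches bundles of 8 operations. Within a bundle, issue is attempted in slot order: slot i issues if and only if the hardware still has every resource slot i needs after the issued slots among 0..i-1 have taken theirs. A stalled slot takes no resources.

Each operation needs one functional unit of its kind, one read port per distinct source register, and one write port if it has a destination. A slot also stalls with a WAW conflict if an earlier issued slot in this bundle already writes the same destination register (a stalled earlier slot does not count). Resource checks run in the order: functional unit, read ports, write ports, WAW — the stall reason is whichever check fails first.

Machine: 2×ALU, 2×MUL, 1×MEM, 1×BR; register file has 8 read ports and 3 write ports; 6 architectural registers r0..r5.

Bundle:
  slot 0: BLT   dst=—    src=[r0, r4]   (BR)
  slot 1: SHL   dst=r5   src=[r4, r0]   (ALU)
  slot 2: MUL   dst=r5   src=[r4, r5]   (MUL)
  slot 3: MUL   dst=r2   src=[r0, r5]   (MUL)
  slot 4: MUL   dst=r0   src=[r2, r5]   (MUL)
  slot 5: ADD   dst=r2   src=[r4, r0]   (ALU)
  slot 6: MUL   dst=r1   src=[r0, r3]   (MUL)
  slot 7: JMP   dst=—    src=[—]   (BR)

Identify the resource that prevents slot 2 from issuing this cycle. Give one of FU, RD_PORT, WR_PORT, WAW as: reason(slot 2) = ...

  0. BR ⇒ go  {2A/2Mu/1Ld/0B | 6r 3w}
  1. ALU→r5 ⇒ go  {1A/2Mu/1Ld/0B | 4r 2w}
  2. MUL→r5 ⇒ no(WAW)  {1A/2Mu/1Ld/0B | 4r 2w}
  3. MUL→r2 ⇒ go  {1A/1Mu/1Ld/0B | 2r 1w}
  4. MUL→r0 ⇒ go  {1A/0Mu/1Ld/0B | 0r 0w}
  5. ALU→r2 ⇒ no(RD_PORT)  {1A/0Mu/1Ld/0B | 0r 0w}
  6. MUL→r1 ⇒ no(FU)  {1A/0Mu/1Ld/0B | 0r 0w}
  7. BR ⇒ no(FU)  {1A/0Mu/1Ld/0B | 0r 0w}

reason(slot 2) = WAW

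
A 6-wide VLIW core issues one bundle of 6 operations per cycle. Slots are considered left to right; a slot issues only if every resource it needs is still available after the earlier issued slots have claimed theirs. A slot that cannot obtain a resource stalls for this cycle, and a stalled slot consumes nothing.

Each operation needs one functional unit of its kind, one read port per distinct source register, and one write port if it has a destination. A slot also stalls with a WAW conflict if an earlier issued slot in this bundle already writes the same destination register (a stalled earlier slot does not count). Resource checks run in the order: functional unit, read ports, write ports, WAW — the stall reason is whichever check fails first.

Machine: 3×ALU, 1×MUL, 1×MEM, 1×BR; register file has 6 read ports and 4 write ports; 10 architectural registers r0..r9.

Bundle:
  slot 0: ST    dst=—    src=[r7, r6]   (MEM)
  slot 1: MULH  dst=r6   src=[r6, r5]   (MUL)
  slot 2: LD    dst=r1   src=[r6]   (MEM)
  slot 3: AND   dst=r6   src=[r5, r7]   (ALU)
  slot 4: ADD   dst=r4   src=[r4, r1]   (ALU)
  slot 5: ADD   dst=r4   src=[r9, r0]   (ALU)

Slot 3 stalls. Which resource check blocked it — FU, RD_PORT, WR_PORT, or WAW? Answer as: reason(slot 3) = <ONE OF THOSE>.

#0 MEM src=r7,r6 dispatched  <A:3 Mu:1 Ld:0 B:1 rd:4 wr:4>
#1 MUL src=r6,r5 dispatched  <A:3 Mu:0 Ld:0 B:1 rd:2 wr:3>
#2 MEM src=r6 held:FU  <A:3 Mu:0 Ld:0 B:1 rd:2 wr:3>
#3 ALU src=r5,r7 held:WAW  <A:3 Mu:0 Ld:0 B:1 rd:2 wr:3>
#4 ALU src=r4,r1 dispatched  <A:2 Mu:0 Ld:0 B:1 rd:0 wr:2>
#5 ALU src=r9,r0 held:RD_PORT  <A:2 Mu:0 Ld:0 B:1 rd:0 wr:2>

reason(slot 3) = WAW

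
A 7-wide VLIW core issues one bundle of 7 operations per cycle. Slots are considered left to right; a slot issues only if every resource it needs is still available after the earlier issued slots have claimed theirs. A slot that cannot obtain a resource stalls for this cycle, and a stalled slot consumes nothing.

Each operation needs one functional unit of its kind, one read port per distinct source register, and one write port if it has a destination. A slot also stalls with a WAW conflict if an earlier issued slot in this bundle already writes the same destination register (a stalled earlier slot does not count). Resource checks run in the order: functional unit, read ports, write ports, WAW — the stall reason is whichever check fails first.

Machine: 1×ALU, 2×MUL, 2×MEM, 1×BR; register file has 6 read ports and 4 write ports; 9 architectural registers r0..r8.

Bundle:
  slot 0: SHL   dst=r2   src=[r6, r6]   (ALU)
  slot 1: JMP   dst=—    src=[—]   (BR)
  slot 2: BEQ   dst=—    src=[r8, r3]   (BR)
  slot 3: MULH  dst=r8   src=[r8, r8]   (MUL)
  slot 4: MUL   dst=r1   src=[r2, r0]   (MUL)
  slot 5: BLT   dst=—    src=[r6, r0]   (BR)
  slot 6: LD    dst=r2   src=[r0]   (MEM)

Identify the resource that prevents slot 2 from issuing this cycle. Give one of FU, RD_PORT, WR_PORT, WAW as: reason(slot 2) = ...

slot 0 (ALU): ISSUE — free A0,Mu2,Ld2,B1 rp5 wp3
slot 1 (BR): ISSUE — free A0,Mu2,Ld2,B0 rp5 wp3
slot 2 (BR): stall FU — free A0,Mu2,Ld2,B0 rp5 wp3
slot 3 (MUL): ISSUE — free A0,Mu1,Ld2,B0 rp4 wp2
slot 4 (MUL): ISSUE — free A0,Mu0,Ld2,B0 rp2 wp1
slot 5 (BR): stall FU — free A0,Mu0,Ld2,B0 rp2 wp1
slot 6 (MEM): stall WAW — free A0,Mu0,Ld2,B0 rp2 wp1

reason(slot 2) = FU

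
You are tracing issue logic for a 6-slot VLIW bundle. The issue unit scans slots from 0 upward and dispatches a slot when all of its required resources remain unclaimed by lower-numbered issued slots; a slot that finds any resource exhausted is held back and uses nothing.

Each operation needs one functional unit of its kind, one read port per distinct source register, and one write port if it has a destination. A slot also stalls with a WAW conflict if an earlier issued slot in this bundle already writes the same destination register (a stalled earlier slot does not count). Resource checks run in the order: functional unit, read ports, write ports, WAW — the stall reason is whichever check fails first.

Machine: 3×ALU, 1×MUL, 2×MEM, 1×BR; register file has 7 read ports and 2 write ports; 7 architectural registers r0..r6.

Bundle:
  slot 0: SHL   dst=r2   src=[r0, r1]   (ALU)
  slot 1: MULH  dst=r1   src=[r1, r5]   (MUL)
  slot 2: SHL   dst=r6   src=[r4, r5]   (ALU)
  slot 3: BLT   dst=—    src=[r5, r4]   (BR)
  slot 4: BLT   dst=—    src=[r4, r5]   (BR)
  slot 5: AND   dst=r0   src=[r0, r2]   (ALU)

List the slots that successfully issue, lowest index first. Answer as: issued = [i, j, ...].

#0 ALU src=r0,r1 dispatched  <A:2 Mu:1 Ld:2 B:1 rd:5 wr:1>
#1 MUL src=r1,r5 dispatched  <A:2 Mu:0 Ld:2 B:1 rd:3 wr:0>
#2 ALU src=r4,r5 held:WR_PORT  <A:2 Mu:0 Ld:2 B:1 rd:3 wr:0>
#3 BR src=r5,r4 dispatched  <A:2 Mu:0 Ld:2 B:0 rd:1 wr:0>
#4 BR src=r4,r5 held:FU  <A:2 Mu:0 Ld:2 B:0 rd:1 wr:0>
#5 ALU src=r0,r2 held:RD_PORT  <A:2 Mu:0 Ld:2 B:0 rd:1 wr:0>

issued = [0, 1, 3]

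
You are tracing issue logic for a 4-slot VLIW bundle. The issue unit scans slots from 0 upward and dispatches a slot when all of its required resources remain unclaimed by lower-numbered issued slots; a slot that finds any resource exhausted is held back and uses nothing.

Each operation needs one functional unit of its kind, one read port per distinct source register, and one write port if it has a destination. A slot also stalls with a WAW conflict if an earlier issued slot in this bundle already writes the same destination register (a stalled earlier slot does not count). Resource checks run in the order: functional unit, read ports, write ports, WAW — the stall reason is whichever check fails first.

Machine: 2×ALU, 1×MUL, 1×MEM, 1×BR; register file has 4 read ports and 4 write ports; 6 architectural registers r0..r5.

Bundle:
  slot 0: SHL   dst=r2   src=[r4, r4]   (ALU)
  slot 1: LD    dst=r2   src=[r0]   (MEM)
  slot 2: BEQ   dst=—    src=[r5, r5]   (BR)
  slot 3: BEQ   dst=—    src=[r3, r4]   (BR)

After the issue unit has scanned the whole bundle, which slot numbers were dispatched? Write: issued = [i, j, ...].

slot 0 (ALU): ISSUE — free A1,Mu1,Ld1,B1 rp3 wp3
slot 1 (MEM): stall WAW — free A1,Mu1,Ld1,B1 rp3 wp3
slot 2 (BR): ISSUE — free A1,Mu1,Ld1,B0 rp2 wp3
slot 3 (BR): stall FU — free A1,Mu1,Ld1,B0 rp2 wp3

issued = [0, 2]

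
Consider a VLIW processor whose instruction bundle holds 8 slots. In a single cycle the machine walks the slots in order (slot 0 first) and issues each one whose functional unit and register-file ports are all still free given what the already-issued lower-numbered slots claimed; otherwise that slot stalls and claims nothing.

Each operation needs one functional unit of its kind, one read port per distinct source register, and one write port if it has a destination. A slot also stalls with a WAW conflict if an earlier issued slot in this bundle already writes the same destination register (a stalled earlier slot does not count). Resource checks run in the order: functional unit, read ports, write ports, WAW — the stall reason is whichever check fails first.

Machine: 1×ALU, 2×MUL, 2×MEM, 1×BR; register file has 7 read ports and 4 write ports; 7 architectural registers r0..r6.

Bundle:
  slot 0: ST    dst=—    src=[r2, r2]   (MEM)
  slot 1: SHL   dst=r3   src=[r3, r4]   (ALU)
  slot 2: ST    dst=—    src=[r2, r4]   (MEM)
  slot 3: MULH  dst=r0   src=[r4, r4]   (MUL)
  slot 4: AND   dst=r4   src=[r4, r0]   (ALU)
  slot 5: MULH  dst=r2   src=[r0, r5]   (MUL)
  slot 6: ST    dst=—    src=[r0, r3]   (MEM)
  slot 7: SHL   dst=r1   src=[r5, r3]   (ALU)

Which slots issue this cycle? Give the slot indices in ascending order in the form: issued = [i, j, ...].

  0. MEM ⇒ go  {1A/2Mu/1Ld/1B | 6r 4w}
  1. ALU→r3 ⇒ go  {0A/2Mu/1Ld/1B | 4r 3w}
  2. MEM ⇒ go  {0A/2Mu/0Ld/1B | 2r 3w}
  3. MUL→r0 ⇒ go  {0A/1Mu/0Ld/1B | 1r 2w}
  4. ALU→r4 ⇒ no(FU)  {0A/1Mu/0Ld/1B | 1r 2w}
  5. MUL→r2 ⇒ no(RD_PORT)  {0A/1Mu/0Ld/1B | 1r 2w}
  6. MEM ⇒ no(FU)  {0A/1Mu/0Ld/1B | 1r 2w}
  7. ALU→r1 ⇒ no(FU)  {0A/1Mu/0Ld/1B | 1r 2w}

issued = [0, 1, 2, 3]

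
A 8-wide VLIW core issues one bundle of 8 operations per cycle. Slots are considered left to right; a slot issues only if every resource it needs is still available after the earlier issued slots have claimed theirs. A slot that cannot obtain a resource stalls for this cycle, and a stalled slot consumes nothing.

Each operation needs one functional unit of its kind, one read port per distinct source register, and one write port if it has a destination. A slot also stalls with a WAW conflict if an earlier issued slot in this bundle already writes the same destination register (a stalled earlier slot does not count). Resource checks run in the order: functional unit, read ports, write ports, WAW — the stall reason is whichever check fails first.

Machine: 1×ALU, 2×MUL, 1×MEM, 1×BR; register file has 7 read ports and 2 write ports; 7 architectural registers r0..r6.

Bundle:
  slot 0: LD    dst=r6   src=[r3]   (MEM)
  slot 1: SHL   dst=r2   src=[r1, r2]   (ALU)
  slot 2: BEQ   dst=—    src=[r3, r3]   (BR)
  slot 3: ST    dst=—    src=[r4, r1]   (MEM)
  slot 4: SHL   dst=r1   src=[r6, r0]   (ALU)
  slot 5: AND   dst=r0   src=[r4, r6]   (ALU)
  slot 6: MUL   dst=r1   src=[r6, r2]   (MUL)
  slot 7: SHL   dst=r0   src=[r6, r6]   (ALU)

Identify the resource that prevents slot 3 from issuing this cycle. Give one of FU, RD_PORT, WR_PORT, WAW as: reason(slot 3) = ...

reason(slot 3) = FU

[0] MEM needs rd=1 wr=1: ok; after: ALU=1 MUL=2 MEM=0 BR=1, R=6, W=1
[1] ALU needs rd=2 wr=1: ok; after: ALU=0 MUL=2 MEM=0 BR=1, R=4, W=0
[2] BR needs rd=1 wr=0: ok; after: ALU=0 MUL=2 MEM=0 BR=0, R=3, W=0
[3] MEM needs rd=2 wr=0: FU; after: ALU=0 MUL=2 MEM=0 BR=0, R=3, W=0
[4] ALU needs rd=2 wr=1: FU; after: ALU=0 MUL=2 MEM=0 BR=0, R=3, W=0
[5] ALU needs rd=2 wr=1: FU; after: ALU=0 MUL=2 MEM=0 BR=0, R=3, W=0
[6] MUL needs rd=2 wr=1: WR_PORT; after: ALU=0 MUL=2 MEM=0 BR=0, R=3, W=0
[7] ALU needs rd=1 wr=1: FU; after: ALU=0 MUL=2 MEM=0 BR=0, R=3, W=0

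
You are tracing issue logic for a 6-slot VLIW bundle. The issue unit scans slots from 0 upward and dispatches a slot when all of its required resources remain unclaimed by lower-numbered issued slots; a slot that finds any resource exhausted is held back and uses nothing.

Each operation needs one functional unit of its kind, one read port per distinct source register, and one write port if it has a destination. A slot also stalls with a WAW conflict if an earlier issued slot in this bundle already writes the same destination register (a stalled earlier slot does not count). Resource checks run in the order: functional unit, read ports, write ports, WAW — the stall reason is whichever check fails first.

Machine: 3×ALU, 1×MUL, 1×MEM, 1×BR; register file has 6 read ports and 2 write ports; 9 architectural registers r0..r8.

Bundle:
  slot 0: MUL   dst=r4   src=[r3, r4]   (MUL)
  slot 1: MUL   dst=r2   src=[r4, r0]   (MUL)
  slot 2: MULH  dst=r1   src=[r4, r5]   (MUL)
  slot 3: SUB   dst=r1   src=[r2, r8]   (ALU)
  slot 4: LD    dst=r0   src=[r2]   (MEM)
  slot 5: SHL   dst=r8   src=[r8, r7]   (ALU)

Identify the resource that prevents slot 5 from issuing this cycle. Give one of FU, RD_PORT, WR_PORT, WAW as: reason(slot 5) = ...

reason(slot 5) = WR_PORT

(0) want 1×MUL +2rd +1wr — yes → AL3|MU0|ME1|BR1|rd4|wr1
(1) want 1×MUL +2rd +1wr — FU → AL3|MU0|ME1|BR1|rd4|wr1
(2) want 1×MUL +2rd +1wr — FU → AL3|MU0|ME1|BR1|rd4|wr1
(3) want 1×ALU +2rd +1wr — yes → AL2|MU0|ME1|BR1|rd2|wr0
(4) want 1×MEM +1rd +1wr — WR_PORT → AL2|MU0|ME1|BR1|rd2|wr0
(5) want 1×ALU +2rd +1wr — WR_PORT → AL2|MU0|ME1|BR1|rd2|wr0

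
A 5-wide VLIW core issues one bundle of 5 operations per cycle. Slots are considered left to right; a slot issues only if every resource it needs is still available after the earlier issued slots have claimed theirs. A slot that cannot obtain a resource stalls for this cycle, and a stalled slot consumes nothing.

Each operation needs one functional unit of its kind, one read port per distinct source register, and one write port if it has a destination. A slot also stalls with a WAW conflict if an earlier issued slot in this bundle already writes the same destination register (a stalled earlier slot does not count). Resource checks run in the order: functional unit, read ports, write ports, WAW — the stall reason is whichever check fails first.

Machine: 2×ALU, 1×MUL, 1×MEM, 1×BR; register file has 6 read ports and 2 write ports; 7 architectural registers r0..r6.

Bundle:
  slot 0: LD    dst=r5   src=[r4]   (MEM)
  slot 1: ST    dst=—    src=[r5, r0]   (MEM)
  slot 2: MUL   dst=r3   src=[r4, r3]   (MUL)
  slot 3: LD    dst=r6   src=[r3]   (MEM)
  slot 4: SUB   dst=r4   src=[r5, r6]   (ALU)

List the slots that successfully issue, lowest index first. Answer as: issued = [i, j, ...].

issued = [0, 2]

(0) want 1×MEM +1rd +1wr — yes → AL2|MU1|ME0|BR1|rd5|wr1
(1) want 1×MEM +2rd +0wr — FU → AL2|MU1|ME0|BR1|rd5|wr1
(2) want 1×MUL +2rd +1wr — yes → AL2|MU0|ME0|BR1|rd3|wr0
(3) want 1×MEM +1rd +1wr — FU → AL2|MU0|ME0|BR1|rd3|wr0
(4) want 1×ALU +2rd +1wr — WR_PORT → AL2|MU0|ME0|BR1|rd3|wr0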